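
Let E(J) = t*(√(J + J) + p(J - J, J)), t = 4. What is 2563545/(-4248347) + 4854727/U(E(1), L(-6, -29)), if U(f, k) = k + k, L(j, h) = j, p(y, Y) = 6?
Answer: -20624595648809/50980164 ≈ -4.0456e+5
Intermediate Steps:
E(J) = 24 + 4*√2*√J (E(J) = 4*(√(J + J) + 6) = 4*(√(2*J) + 6) = 4*(√2*√J + 6) = 4*(6 + √2*√J) = 24 + 4*√2*√J)
U(f, k) = 2*k
2563545/(-4248347) + 4854727/U(E(1), L(-6, -29)) = 2563545/(-4248347) + 4854727/((2*(-6))) = 2563545*(-1/4248347) + 4854727/(-12) = -2563545/4248347 + 4854727*(-1/12) = -2563545/4248347 - 4854727/12 = -20624595648809/50980164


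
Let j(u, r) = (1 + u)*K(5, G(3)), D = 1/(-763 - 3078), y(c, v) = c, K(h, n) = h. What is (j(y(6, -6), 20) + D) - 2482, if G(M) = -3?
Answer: -9398928/3841 ≈ -2447.0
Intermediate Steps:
D = -1/3841 (D = 1/(-3841) = -1/3841 ≈ -0.00026035)
j(u, r) = 5 + 5*u (j(u, r) = (1 + u)*5 = 5 + 5*u)
(j(y(6, -6), 20) + D) - 2482 = ((5 + 5*6) - 1/3841) - 2482 = ((5 + 30) - 1/3841) - 2482 = (35 - 1/3841) - 2482 = 134434/3841 - 2482 = -9398928/3841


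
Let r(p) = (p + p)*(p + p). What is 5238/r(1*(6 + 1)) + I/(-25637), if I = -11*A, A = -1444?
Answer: 65586671/2512426 ≈ 26.105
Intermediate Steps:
r(p) = 4*p² (r(p) = (2*p)*(2*p) = 4*p²)
I = 15884 (I = -11*(-1444) = 15884)
5238/r(1*(6 + 1)) + I/(-25637) = 5238/((4*(1*(6 + 1))²)) + 15884/(-25637) = 5238/((4*(1*7)²)) + 15884*(-1/25637) = 5238/((4*7²)) - 15884/25637 = 5238/((4*49)) - 15884/25637 = 5238/196 - 15884/25637 = 5238*(1/196) - 15884/25637 = 2619/98 - 15884/25637 = 65586671/2512426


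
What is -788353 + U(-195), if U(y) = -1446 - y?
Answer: -789604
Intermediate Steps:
-788353 + U(-195) = -788353 + (-1446 - 1*(-195)) = -788353 + (-1446 + 195) = -788353 - 1251 = -789604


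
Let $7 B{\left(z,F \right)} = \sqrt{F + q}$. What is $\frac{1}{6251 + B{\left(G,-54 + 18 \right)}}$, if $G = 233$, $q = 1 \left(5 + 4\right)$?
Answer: $\frac{306299}{1914675076} - \frac{21 i \sqrt{3}}{1914675076} \approx 0.00015997 - 1.8997 \cdot 10^{-8} i$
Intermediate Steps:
$q = 9$ ($q = 1 \cdot 9 = 9$)
$B{\left(z,F \right)} = \frac{\sqrt{9 + F}}{7}$ ($B{\left(z,F \right)} = \frac{\sqrt{F + 9}}{7} = \frac{\sqrt{9 + F}}{7}$)
$\frac{1}{6251 + B{\left(G,-54 + 18 \right)}} = \frac{1}{6251 + \frac{\sqrt{9 + \left(-54 + 18\right)}}{7}} = \frac{1}{6251 + \frac{\sqrt{9 - 36}}{7}} = \frac{1}{6251 + \frac{\sqrt{-27}}{7}} = \frac{1}{6251 + \frac{3 i \sqrt{3}}{7}}$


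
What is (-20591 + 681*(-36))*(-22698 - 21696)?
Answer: 2002480158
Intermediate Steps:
(-20591 + 681*(-36))*(-22698 - 21696) = (-20591 - 24516)*(-44394) = -45107*(-44394) = 2002480158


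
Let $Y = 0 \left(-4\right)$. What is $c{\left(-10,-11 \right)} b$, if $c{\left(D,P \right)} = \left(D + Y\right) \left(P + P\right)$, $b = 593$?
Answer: $130460$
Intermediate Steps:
$Y = 0$
$c{\left(D,P \right)} = 2 D P$ ($c{\left(D,P \right)} = \left(D + 0\right) \left(P + P\right) = D 2 P = 2 D P$)
$c{\left(-10,-11 \right)} b = 2 \left(-10\right) \left(-11\right) 593 = 220 \cdot 593 = 130460$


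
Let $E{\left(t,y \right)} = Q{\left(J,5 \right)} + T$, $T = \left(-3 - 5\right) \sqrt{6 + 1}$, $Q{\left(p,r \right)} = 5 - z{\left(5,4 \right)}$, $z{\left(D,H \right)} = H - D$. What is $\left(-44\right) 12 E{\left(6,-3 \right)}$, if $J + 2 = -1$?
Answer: $-3168 + 4224 \sqrt{7} \approx 8007.7$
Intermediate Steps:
$J = -3$ ($J = -2 - 1 = -3$)
$Q{\left(p,r \right)} = 6$ ($Q{\left(p,r \right)} = 5 - \left(4 - 5\right) = 5 - -1 = 5 + 1 = 6$)
$T = - 8 \sqrt{7} \approx -21.166$
$E{\left(t,y \right)} = 6 - 8 \sqrt{7}$
$\left(-44\right) 12 E{\left(6,-3 \right)} = \left(-44\right) 12 \left(6 - 8 \sqrt{7}\right) = - 528 \left(6 - 8 \sqrt{7}\right) = -3168 + 4224 \sqrt{7}$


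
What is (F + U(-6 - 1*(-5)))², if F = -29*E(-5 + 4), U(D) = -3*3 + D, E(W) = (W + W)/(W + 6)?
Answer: 64/25 ≈ 2.5600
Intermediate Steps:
E(W) = 2*W/(6 + W) (E(W) = (2*W)/(6 + W) = 2*W/(6 + W))
U(D) = -9 + D
F = 58/5 (F = -58*(-5 + 4)/(6 + (-5 + 4)) = -58*(-1)/(6 - 1) = -58*(-1)/5 = -29*(-⅖) = 58/5 ≈ 11.600)
(F + U(-6 - 1*(-5)))² = (58/5 + (-9 + (-6 - 1*(-5))))² = (58/5 + (-9 + (-6 + 5)))² = (58/5 + (-9 - 1))² = (58/5 - 10)² = (8/5)² = 64/25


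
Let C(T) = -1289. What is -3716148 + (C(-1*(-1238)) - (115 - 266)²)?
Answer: -3740238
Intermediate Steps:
-3716148 + (C(-1*(-1238)) - (115 - 266)²) = -3716148 + (-1289 - (115 - 266)²) = -3716148 + (-1289 - 1*(-151)²) = -3716148 + (-1289 - 1*22801) = -3716148 + (-1289 - 22801) = -3716148 - 24090 = -3740238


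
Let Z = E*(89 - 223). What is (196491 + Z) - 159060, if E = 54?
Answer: 30195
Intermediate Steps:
Z = -7236 (Z = 54*(89 - 223) = 54*(-134) = -7236)
(196491 + Z) - 159060 = (196491 - 7236) - 159060 = 189255 - 159060 = 30195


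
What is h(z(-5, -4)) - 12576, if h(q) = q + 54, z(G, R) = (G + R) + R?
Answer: -12535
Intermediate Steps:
z(G, R) = G + 2*R
h(q) = 54 + q
h(z(-5, -4)) - 12576 = (54 + (-5 + 2*(-4))) - 12576 = (54 + (-5 - 8)) - 12576 = (54 - 13) - 12576 = 41 - 12576 = -12535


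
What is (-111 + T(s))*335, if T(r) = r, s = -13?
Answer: -41540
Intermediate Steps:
(-111 + T(s))*335 = (-111 - 13)*335 = -124*335 = -41540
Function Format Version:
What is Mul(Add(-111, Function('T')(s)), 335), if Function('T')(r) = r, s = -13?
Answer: -41540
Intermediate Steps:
Mul(Add(-111, Function('T')(s)), 335) = Mul(Add(-111, -13), 335) = Mul(-124, 335) = -41540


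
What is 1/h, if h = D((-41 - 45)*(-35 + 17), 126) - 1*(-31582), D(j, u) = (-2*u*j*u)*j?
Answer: -1/76087413026 ≈ -1.3143e-11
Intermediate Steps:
D(j, u) = -2*j**2*u**2 (D(j, u) = (-2*j*u*u)*j = (-2*j*u**2)*j = -2*j**2*u**2)
h = -76087413026 (h = -2*((-41 - 45)*(-35 + 17))**2*126**2 - 1*(-31582) = -2*(-86*(-18))**2*15876 + 31582 = -2*1548**2*15876 + 31582 = -2*2396304*15876 + 31582 = -76087444608 + 31582 = -76087413026)
1/h = 1/(-76087413026) = -1/76087413026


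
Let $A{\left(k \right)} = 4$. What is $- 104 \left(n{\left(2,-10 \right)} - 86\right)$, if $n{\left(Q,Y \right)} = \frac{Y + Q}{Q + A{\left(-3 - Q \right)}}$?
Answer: $\frac{27248}{3} \approx 9082.7$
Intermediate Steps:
$n{\left(Q,Y \right)} = \frac{Q + Y}{4 + Q}$ ($n{\left(Q,Y \right)} = \frac{Y + Q}{Q + 4} = \frac{Q + Y}{4 + Q}$)
$- 104 \left(n{\left(2,-10 \right)} - 86\right) = - 104 \left(\frac{2 - 10}{4 + 2} - 86\right) = - 104 \left(\frac{1}{6} \left(-8\right) - 86\right) = - 104 \left(- \frac{4}{3} - 86\right) = \left(-104\right) \left(- \frac{262}{3}\right) = \frac{27248}{3}$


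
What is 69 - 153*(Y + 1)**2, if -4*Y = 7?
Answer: -273/16 ≈ -17.063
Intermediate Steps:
Y = -7/4 (Y = -1/4*7 = -7/4 ≈ -1.7500)
69 - 153*(Y + 1)**2 = 69 - 153*(-7/4 + 1)**2 = 69 - 153*(-3/4)**2 = 69 - 153*9/16 = 69 - 1377/16 = -273/16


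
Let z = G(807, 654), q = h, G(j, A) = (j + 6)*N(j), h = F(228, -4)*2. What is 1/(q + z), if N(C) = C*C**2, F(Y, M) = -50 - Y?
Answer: 1/427278607103 ≈ 2.3404e-12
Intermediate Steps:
h = -556 (h = (-50 - 1*228)*2 = (-50 - 228)*2 = -278*2 = -556)
N(C) = C**3
G(j, A) = j**3*(6 + j) (G(j, A) = (j + 6)*j**3 = (6 + j)*j**3 = j**3*(6 + j))
q = -556
z = 427278607659 (z = 807**3*(6 + 807) = 525557943*813 = 427278607659)
1/(q + z) = 1/(-556 + 427278607659) = 1/427278607103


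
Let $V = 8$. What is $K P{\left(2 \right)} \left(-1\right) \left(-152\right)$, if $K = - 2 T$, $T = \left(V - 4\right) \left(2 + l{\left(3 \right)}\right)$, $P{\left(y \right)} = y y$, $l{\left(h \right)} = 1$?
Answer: $-14592$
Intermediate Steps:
$P{\left(y \right)} = y^{2}$
$T = 12$ ($T = \left(8 - 4\right) \left(2 + 1\right) = 4 \cdot 3 = 12$)
$K = -24$ ($K = \left(-2\right) 12 = -24$)
$K P{\left(2 \right)} \left(-1\right) \left(-152\right) = - 24 \cdot 2^{2} \left(-1\right) \left(-152\right) = - 24 \cdot 4 \left(-1\right) \left(-152\right) = \left(-24\right) \left(-4\right) \left(-152\right) = 96 \left(-152\right) = -14592$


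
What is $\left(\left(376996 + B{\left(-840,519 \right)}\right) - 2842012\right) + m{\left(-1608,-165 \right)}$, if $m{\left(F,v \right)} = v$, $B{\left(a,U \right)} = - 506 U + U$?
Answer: $-2727276$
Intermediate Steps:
$B{\left(a,U \right)} = - 505 U$
$\left(\left(376996 + B{\left(-840,519 \right)}\right) - 2842012\right) + m{\left(-1608,-165 \right)} = \left(\left(376996 - 262095\right) - 2842012\right) - 165 = \left(114901 - 2842012\right) - 165 = -2727111 - 165 = -2727276$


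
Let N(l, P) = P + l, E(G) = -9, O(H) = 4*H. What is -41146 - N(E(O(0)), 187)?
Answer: -41324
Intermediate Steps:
-41146 - N(E(O(0)), 187) = -41146 - (187 - 9) = -41146 - 1*178 = -41146 - 178 = -41324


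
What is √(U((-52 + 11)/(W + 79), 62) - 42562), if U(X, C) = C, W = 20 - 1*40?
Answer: 50*I*√17 ≈ 206.16*I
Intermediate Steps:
W = -20 (W = 20 - 40 = -20)
√(U((-52 + 11)/(W + 79), 62) - 42562) = √(62 - 42562) = √(-42500) = 50*I*√17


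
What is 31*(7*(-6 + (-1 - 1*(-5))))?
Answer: -434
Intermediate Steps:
31*(7*(-6 + (-1 - 1*(-5)))) = 31*(7*(-6 + (-1 + 5))) = 31*(7*(-6 + 4)) = 31*(7*(-2)) = 31*(-14) = -434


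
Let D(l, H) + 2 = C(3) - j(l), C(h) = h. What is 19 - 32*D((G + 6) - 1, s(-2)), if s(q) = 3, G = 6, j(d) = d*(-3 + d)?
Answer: 2803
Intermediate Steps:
D(l, H) = 1 - l*(-3 + l) (D(l, H) = -2 + (3 - l*(-3 + l)) = 1 - l*(-3 + l))
19 - 32*D((G + 6) - 1, s(-2)) = 19 - 32*(1 - ((6 + 6) - 1)*(-3 + ((6 + 6) - 1))) = 19 - 32*(1 - (12 - 1)*(-3 + (12 - 1))) = 19 - 32*(1 - 1*11*(-3 + 11)) = 19 - 32*(1 - 1*11*8) = 19 - 32*(1 - 88) = 19 - 32*(-87) = 19 + 2784 = 2803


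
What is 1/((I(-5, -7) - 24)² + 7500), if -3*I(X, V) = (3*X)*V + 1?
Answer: 9/99184 ≈ 9.0740e-5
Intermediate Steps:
I(X, V) = -⅓ - V*X (I(X, V) = -((3*X)*V + 1)/3 = -(3*V*X + 1)/3 = -(1 + 3*V*X)/3 = -⅓ - V*X)
1/((I(-5, -7) - 24)² + 7500) = 1/(((-⅓ - 1*(-7)*(-5)) - 24)² + 7500) = 1/(((-⅓ - 35) - 24)² + 7500) = 1/((-106/3 - 24)² + 7500) = 1/((-178/3)² + 7500) = 1/(31684/9 + 7500) = 1/(99184/9) = 9/99184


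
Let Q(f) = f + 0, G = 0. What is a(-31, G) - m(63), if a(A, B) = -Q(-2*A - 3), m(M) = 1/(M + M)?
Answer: -7435/126 ≈ -59.008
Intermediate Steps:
m(M) = 1/(2*M)
Q(f) = f
a(A, B) = 3 + 2*A (a(A, B) = -(-2*A - 3) = -(-3 - 2*A) = 3 + 2*A)
a(-31, G) - m(63) = (3 + 2*(-31)) - 1/(2*63) = (3 - 62) - 1/(2*63) = -59 - 1*1/126 = -59 - 1/126 = -7435/126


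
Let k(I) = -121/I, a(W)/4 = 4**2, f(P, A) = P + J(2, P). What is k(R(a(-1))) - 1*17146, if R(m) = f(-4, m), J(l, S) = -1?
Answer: -85609/5 ≈ -17122.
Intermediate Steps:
f(P, A) = -1 + P (f(P, A) = P - 1 = -1 + P)
a(W) = 64 (a(W) = 4*4**2 = 4*16 = 64)
R(m) = -5 (R(m) = -1 - 4 = -5)
k(R(a(-1))) - 1*17146 = -121/(-5) - 1*17146 = -121*(-1/5) - 17146 = 121/5 - 17146 = -85609/5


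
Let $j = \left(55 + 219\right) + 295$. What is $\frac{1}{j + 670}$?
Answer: $\frac{1}{1239} \approx 0.0008071$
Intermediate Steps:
$j = 569$ ($j = 274 + 295 = 569$)
$\frac{1}{j + 670} = \frac{1}{569 + 670} = \frac{1}{1239}$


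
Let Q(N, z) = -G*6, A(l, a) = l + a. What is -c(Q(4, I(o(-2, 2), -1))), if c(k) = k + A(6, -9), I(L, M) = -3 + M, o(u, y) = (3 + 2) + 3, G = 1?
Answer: 9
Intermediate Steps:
A(l, a) = a + l
o(u, y) = 8 (o(u, y) = 5 + 3 = 8)
Q(N, z) = -6
c(k) = -3 + k (c(k) = k + (-9 + 6) = k - 3 = -3 + k)
-c(Q(4, I(o(-2, 2), -1))) = -(-3 - 6) = -1*(-9) = 9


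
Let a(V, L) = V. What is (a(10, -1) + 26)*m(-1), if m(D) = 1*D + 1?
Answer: 0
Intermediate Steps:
m(D) = 1 + D (m(D) = D + 1 = 1 + D)
(a(10, -1) + 26)*m(-1) = (10 + 26)*(1 - 1) = 36*0 = 0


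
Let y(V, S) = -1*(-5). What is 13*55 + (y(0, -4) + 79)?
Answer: 799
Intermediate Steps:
y(V, S) = 5
13*55 + (y(0, -4) + 79) = 13*55 + (5 + 79) = 715 + 84 = 799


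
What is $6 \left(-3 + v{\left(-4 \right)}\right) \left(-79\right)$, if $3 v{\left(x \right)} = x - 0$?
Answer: $2054$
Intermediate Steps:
$v{\left(x \right)} = \frac{x}{3}$ ($v{\left(x \right)} = \frac{x - 0}{3} = \frac{x + 0}{3} = \frac{x}{3}$)
$6 \left(-3 + v{\left(-4 \right)}\right) \left(-79\right) = 6 \left(-3 + \frac{1}{3} \left(-4\right)\right) \left(-79\right) = 6 \left(-3 - \frac{4}{3}\right) \left(-79\right) = 6 \left(- \frac{13}{3}\right) \left(-79\right) = \left(-26\right) \left(-79\right) = 2054$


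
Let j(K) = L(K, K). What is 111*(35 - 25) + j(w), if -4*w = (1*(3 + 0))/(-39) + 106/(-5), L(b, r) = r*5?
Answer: 59103/52 ≈ 1136.6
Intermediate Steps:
L(b, r) = 5*r
w = 1383/260 (w = -((1*(3 + 0))/(-39) + 106/(-5))/4 = -((1*3)*(-1/39) + 106*(-⅕))/4 = -(3*(-1/39) - 106/5)/4 = -(-1/13 - 106/5)/4 = -¼*(-1383/65) = 1383/260 ≈ 5.3192)
j(K) = 5*K
111*(35 - 25) + j(w) = 111*(35 - 25) + 5*(1383/260) = 111*10 + 1383/52 = 1110 + 1383/52 = 59103/52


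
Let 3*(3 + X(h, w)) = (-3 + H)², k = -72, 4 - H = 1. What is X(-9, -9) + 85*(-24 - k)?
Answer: 4077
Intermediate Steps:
H = 3 (H = 4 - 1*1 = 4 - 1 = 3)
X(h, w) = -3 (X(h, w) = -3 + (-3 + 3)²/3 = -3 + (⅓)*0² = -3 + (⅓)*0 = -3 + 0 = -3)
X(-9, -9) + 85*(-24 - k) = -3 + 85*(-24 - 1*(-72)) = -3 + 85*(-24 + 72) = -3 + 85*48 = -3 + 4080 = 4077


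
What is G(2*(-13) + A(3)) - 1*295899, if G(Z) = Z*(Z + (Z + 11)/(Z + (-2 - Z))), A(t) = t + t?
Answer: -295589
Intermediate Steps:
A(t) = 2*t
G(Z) = Z*(-11/2 + Z/2) (G(Z) = Z*(Z + (11 + Z)/(-2)) = Z*(Z + (11 + Z)*(-½)) = Z*(Z + (-11/2 - Z/2)) = Z*(-11/2 + Z/2))
G(2*(-13) + A(3)) - 1*295899 = (2*(-13) + 2*3)*(-11 + (2*(-13) + 2*3))/2 - 1*295899 = (-26 + 6)*(-11 + (-26 + 6))/2 - 295899 = (½)*(-20)*(-11 - 20) - 295899 = (½)*(-20)*(-31) - 295899 = 310 - 295899 = -295589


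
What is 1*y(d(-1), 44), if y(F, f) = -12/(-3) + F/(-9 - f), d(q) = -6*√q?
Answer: 4 + 6*I/53 ≈ 4.0 + 0.11321*I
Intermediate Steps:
y(F, f) = 4 + F/(-9 - f) (y(F, f) = -12*(-⅓) + F/(-9 - f) = 4 + F/(-9 - f))
1*y(d(-1), 44) = 1*((36 - (-6)*√(-1) + 4*44)/(9 + 44)) = 1*((36 - (-6)*I + 176)/53) = 1*((36 + 6*I + 176)/53) = 1*((212 + 6*I)/53) = 1*(4 + 6*I/53) = 4 + 6*I/53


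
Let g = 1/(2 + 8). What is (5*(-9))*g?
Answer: -9/2 ≈ -4.5000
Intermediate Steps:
g = ⅒ (g = 1/10 = ⅒ ≈ 0.10000)
(5*(-9))*g = (5*(-9))*(⅒) = -45*⅒ = -9/2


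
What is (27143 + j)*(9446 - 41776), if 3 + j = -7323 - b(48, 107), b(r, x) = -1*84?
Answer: -643399330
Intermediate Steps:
b(r, x) = -84
j = -7242 (j = -3 + (-7323 - 1*(-84)) = -3 + (-7323 + 84) = -3 - 7239 = -7242)
(27143 + j)*(9446 - 41776) = (27143 - 7242)*(9446 - 41776) = 19901*(-32330) = -643399330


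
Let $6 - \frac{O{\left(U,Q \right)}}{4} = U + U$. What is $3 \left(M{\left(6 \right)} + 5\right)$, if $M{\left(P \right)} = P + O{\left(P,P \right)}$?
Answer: $-39$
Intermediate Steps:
$O{\left(U,Q \right)} = 24 - 8 U$ ($O{\left(U,Q \right)} = 24 - 4 \left(U + U\right) = 24 - 4 \cdot 2 U = 24 - 8 U$)
$M{\left(P \right)} = 24 - 7 P$ ($M{\left(P \right)} = P - \left(-24 + 8 P\right) = 24 - 7 P$)
$3 \left(M{\left(6 \right)} + 5\right) = 3 \left(\left(24 - 42\right) + 5\right) = 3 \left(-18 + 5\right) = 3 \left(-13\right) = -39$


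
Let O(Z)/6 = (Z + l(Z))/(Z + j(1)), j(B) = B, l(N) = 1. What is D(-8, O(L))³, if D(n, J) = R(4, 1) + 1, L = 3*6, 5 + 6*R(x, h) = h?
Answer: 1/27 ≈ 0.037037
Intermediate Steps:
R(x, h) = -⅚ + h/6
L = 18
O(Z) = 6 (O(Z) = 6*((Z + 1)/(Z + 1)) = 6*((1 + Z)/(1 + Z)) = 6*1 = 6)
D(n, J) = ⅓ (D(n, J) = (-⅚ + (⅙)*1) + 1 = (-⅚ + ⅙) + 1 = -⅔ + 1 = ⅓)
D(-8, O(L))³ = (⅓)³ = 1/27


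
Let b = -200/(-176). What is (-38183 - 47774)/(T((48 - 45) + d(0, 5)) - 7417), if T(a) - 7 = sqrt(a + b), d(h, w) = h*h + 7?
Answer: 2802542028/241595591 + 601699*sqrt(110)/1207977955 ≈ 11.605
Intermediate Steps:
d(h, w) = 7 + h**2 (d(h, w) = h**2 + 7 = 7 + h**2)
b = 25/22 (b = -200*(-1/176) = 25/22 ≈ 1.1364)
T(a) = 7 + sqrt(25/22 + a) (T(a) = 7 + sqrt(a + 25/22) = 7 + sqrt(25/22 + a))
(-38183 - 47774)/(T((48 - 45) + d(0, 5)) - 7417) = (-38183 - 47774)/((7 + sqrt(550 + 484*((48 - 45) + (7 + 0**2)))/22) - 7417) = -85957/((7 + sqrt(550 + 484*(3 + (7 + 0)))/22) - 7417) = -85957/((7 + sqrt(550 + 484*(3 + 7))/22) - 7417) = -85957/((7 + sqrt(550 + 484*10)/22) - 7417) = -85957/((7 + sqrt(550 + 4840)/22) - 7417) = -85957/((7 + sqrt(5390)/22) - 7417) = -85957/((7 + (7*sqrt(110))/22) - 7417) = -85957/((7 + 7*sqrt(110)/22) - 7417) = -85957/(-7410 + 7*sqrt(110)/22)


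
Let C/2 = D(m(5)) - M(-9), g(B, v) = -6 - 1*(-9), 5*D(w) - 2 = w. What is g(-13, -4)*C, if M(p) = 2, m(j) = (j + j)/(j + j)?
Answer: -42/5 ≈ -8.4000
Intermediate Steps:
m(j) = 1 (m(j) = (2*j)/((2*j)) = (2*j)*(1/(2*j)) = 1)
D(w) = ⅖ + w/5
g(B, v) = 3 (g(B, v) = -6 + 9 = 3)
C = -14/5 (C = 2*((⅖ + (⅕)*1) - 1*2) = 2*((⅖ + ⅕) - 2) = 2*(⅗ - 2) = 2*(-7/5) = -14/5 ≈ -2.8000)
g(-13, -4)*C = 3*(-14/5) = -42/5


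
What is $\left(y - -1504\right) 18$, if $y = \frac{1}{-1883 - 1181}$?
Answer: $\frac{41474295}{1532} \approx 27072.0$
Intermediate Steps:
$y = - \frac{1}{3064}$ ($y = \frac{1}{-3064} = - \frac{1}{3064} \approx -0.00032637$)
$\left(y - -1504\right) 18 = \left(- \frac{1}{3064} - -1504\right) 18 = \left(- \frac{1}{3064} + 1504\right) 18 = \frac{4608255}{3064} \cdot 18 = \frac{41474295}{1532}$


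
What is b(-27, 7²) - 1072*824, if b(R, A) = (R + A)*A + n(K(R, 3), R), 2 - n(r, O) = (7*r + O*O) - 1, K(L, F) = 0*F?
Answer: -882976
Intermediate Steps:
K(L, F) = 0
n(r, O) = 3 - O² - 7*r (n(r, O) = 2 - ((7*r + O*O) - 1) = 2 - ((7*r + O²) - 1) = 2 - ((O² + 7*r) - 1) = 2 - (-1 + O² + 7*r) = 2 + (1 - O² - 7*r) = 3 - O² - 7*r)
b(R, A) = 3 - R² + A*(A + R) (b(R, A) = (R + A)*A + (3 - R² - 7*0) = (A + R)*A + (3 - R² + 0) = A*(A + R) + (3 - R²) = 3 - R² + A*(A + R))
b(-27, 7²) - 1072*824 = (3 + (7²)² - 1*(-27)² + 7²*(-27)) - 1072*824 = (3 + 49² - 1*729 + 49*(-27)) - 883328 = (3 + 2401 - 729 - 1323) - 883328 = 352 - 883328 = -882976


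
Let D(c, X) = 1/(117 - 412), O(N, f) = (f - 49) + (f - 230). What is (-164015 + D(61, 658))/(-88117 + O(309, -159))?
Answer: 24192213/13085315 ≈ 1.8488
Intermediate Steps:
O(N, f) = -279 + 2*f (O(N, f) = (-49 + f) + (-230 + f) = -279 + 2*f)
D(c, X) = -1/295 (D(c, X) = 1/(-295) = -1/295)
(-164015 + D(61, 658))/(-88117 + O(309, -159)) = (-164015 - 1/295)/(-88117 + (-279 + 2*(-159))) = -48384426/(295*(-88117 + (-279 - 318))) = -48384426/(295*(-88117 - 597)) = -48384426/295/(-88714) = -48384426/295*(-1/88714) = 24192213/13085315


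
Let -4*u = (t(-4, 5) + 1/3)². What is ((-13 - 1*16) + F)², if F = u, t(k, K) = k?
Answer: 1357225/1296 ≈ 1047.2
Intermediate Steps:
u = -121/36 (u = -(-4 + 1/3)²/4 = -(-4 + ⅓)²/4 = -(-11/3)²/4 = -¼*121/9 = -121/36 ≈ -3.3611)
F = -121/36 ≈ -3.3611
((-13 - 1*16) + F)² = ((-13 - 1*16) - 121/36)² = ((-13 - 16) - 121/36)² = (-29 - 121/36)² = (-1165/36)² = 1357225/1296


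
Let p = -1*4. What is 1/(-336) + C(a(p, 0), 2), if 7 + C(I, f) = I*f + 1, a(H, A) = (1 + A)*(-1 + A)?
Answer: -2689/336 ≈ -8.0030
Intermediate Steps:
p = -4
C(I, f) = -6 + I*f (C(I, f) = -7 + (I*f + 1) = -7 + (1 + I*f) = -6 + I*f)
1/(-336) + C(a(p, 0), 2) = 1/(-336) + (-6 + (-1 + 0²)*2) = -1/336 + (-6 + (-1 + 0)*2) = -1/336 + (-6 - 1*2) = -1/336 + (-6 - 2) = -1/336 - 8 = -2689/336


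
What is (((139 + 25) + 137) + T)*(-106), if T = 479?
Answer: -82680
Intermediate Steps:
(((139 + 25) + 137) + T)*(-106) = (((139 + 25) + 137) + 479)*(-106) = ((164 + 137) + 479)*(-106) = (301 + 479)*(-106) = 780*(-106) = -82680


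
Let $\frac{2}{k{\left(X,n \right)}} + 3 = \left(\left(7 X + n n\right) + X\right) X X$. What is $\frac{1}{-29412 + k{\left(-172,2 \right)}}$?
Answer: $- \frac{40589251}{1193811050414} \approx -3.4 \cdot 10^{-5}$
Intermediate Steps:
$k{\left(X,n \right)} = \frac{2}{-3 + X^{2} \left(n^{2} + 8 X\right)}$ ($k{\left(X,n \right)} = \frac{2}{-3 + \left(\left(7 X + n n\right) + X\right) X X} = \frac{2}{-3 + \left(\left(7 X + n^{2}\right) + X\right) X X} = \frac{2}{-3 + \left(\left(n^{2} + 7 X\right) + X\right) X X} = \frac{2}{-3 + \left(n^{2} + 8 X\right) X X} = \frac{2}{-3 + X \left(n^{2} + 8 X\right) X} = \frac{2}{-3 + X^{2} \left(n^{2} + 8 X\right)}$)
$\frac{1}{-29412 + k{\left(-172,2 \right)}} = \frac{1}{-29412 + \frac{2}{-3 + 8 \left(-172\right)^{3} + \left(-172\right)^{2} \cdot 2^{2}}} = \frac{1}{-29412 + \frac{2}{-3 + 8 \left(-5088448\right) + 29584 \cdot 4}} = \frac{1}{-29412 + \frac{2}{-3 - 40707584 + 118336}} = \frac{1}{-29412 + \frac{2}{-40589251}} = \frac{1}{-29412 + 2 \left(- \frac{1}{40589251}\right)} = \frac{1}{-29412 - \frac{2}{40589251}} = \frac{1}{- \frac{1193811050414}{40589251}} = - \frac{40589251}{1193811050414}$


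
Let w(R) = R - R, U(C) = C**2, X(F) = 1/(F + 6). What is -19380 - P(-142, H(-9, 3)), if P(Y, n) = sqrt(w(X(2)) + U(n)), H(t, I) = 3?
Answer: -19383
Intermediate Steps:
X(F) = 1/(6 + F)
w(R) = 0
P(Y, n) = sqrt(n**2) (P(Y, n) = sqrt(0 + n**2) = sqrt(n**2))
-19380 - P(-142, H(-9, 3)) = -19380 - sqrt(3**2) = -19380 - sqrt(9) = -19380 - 1*3 = -19380 - 3 = -19383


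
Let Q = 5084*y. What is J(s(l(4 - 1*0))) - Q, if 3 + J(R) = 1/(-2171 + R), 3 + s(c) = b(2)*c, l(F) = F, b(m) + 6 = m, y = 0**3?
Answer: -6571/2190 ≈ -3.0005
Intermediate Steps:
y = 0
b(m) = -6 + m
s(c) = -3 - 4*c (s(c) = -3 + (-6 + 2)*c = -3 - 4*c)
J(R) = -3 + 1/(-2171 + R)
Q = 0 (Q = 5084*0 = 0)
J(s(l(4 - 1*0))) - Q = (6514 - 3*(-3 - 4*(4 - 1*0)))/(-2171 + (-3 - 4*(4 - 1*0))) - 1*0 = (6514 - 3*(-3 - 4*(4 + 0)))/(-2171 + (-3 - 4*(4 + 0))) + 0 = (6514 - 3*(-3 - 4*4))/(-2171 + (-3 - 4*4)) + 0 = (6514 - 3*(-3 - 16))/(-2171 + (-3 - 16)) + 0 = (6514 - 3*(-19))/(-2171 - 19) + 0 = (6514 + 57)/(-2190) + 0 = -1/2190*6571 + 0 = -6571/2190 + 0 = -6571/2190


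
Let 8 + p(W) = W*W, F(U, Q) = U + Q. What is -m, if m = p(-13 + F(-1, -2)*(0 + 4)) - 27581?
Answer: 26964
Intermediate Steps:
F(U, Q) = Q + U
p(W) = -8 + W² (p(W) = -8 + W*W = -8 + W²)
m = -26964 (m = (-8 + (-13 + (-2 - 1)*(0 + 4))²) - 27581 = (-8 + (-13 - 3*4)²) - 27581 = (-8 + (-13 - 12)²) - 27581 = (-8 + (-25)²) - 27581 = (-8 + 625) - 27581 = 617 - 27581 = -26964)
-m = -1*(-26964) = 26964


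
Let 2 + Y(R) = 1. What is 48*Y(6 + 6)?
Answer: -48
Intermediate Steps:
Y(R) = -1 (Y(R) = -2 + 1 = -1)
48*Y(6 + 6) = 48*(-1) = -48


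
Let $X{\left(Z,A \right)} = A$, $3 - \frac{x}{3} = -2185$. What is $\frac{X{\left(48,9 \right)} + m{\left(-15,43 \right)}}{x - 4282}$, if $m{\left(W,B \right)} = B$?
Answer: $\frac{26}{1141} \approx 0.022787$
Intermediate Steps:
$x = 6564$ ($x = 9 - -6555 = 9 + 6555 = 6564$)
$\frac{X{\left(48,9 \right)} + m{\left(-15,43 \right)}}{x - 4282} = \frac{9 + 43}{6564 - 4282} = \frac{52}{2282} = 52 \cdot \frac{1}{2282} = \frac{26}{1141}$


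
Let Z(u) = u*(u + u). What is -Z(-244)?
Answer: -119072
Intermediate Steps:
Z(u) = 2*u² (Z(u) = u*(2*u) = 2*u²)
-Z(-244) = -2*(-244)² = -2*59536 = -1*119072 = -119072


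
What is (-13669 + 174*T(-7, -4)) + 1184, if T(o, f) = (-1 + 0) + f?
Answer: -13355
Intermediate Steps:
T(o, f) = -1 + f
(-13669 + 174*T(-7, -4)) + 1184 = (-13669 + 174*(-1 - 4)) + 1184 = (-13669 + 174*(-5)) + 1184 = (-13669 - 870) + 1184 = -14539 + 1184 = -13355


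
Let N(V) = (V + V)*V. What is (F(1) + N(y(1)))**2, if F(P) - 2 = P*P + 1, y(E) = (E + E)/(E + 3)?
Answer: 81/4 ≈ 20.250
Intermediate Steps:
y(E) = 2*E/(3 + E) (y(E) = (2*E)/(3 + E) = 2*E/(3 + E))
F(P) = 3 + P**2 (F(P) = 2 + (P*P + 1) = 2 + (P**2 + 1) = 2 + (1 + P**2) = 3 + P**2)
N(V) = 2*V**2 (N(V) = (2*V)*V = 2*V**2)
(F(1) + N(y(1)))**2 = ((3 + 1**2) + 2*(2*1/(3 + 1))**2)**2 = ((3 + 1) + 2*(2*1/4)**2)**2 = (4 + 2*(2*1*(1/4))**2)**2 = (4 + 2*(1/2)**2)**2 = (4 + 2*(1/4))**2 = (4 + 1/2)**2 = (9/2)**2 = 81/4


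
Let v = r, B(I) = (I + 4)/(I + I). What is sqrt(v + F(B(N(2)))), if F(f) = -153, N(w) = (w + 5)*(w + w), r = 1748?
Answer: sqrt(1595) ≈ 39.937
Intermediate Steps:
N(w) = 2*w*(5 + w) (N(w) = (5 + w)*(2*w) = 2*w*(5 + w))
B(I) = (4 + I)/(2*I) (B(I) = (4 + I)/((2*I)) = (4 + I)*(1/(2*I)) = (4 + I)/(2*I))
v = 1748
sqrt(v + F(B(N(2)))) = sqrt(1748 - 153) = sqrt(1595)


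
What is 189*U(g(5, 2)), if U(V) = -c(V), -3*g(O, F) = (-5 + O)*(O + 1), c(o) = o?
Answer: 0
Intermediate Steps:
g(O, F) = -(1 + O)*(-5 + O)/3 (g(O, F) = -(-5 + O)*(O + 1)/3 = -(-5 + O)*(1 + O)/3 = -(1 + O)*(-5 + O)/3)
U(V) = -V
189*U(g(5, 2)) = 189*(-(5/3 - ⅓*5² + (4/3)*5)) = 189*(-(5/3 - ⅓*25 + 20/3)) = 189*(-(5/3 - 25/3 + 20/3)) = 189*(-1*0) = 189*0 = 0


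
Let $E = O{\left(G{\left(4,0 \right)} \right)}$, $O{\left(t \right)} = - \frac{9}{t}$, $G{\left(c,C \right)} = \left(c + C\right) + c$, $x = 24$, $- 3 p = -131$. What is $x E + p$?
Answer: $\frac{50}{3} \approx 16.667$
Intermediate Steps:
$p = \frac{131}{3}$ ($p = \left(- \frac{1}{3}\right) \left(-131\right) = \frac{131}{3} \approx 43.667$)
$G{\left(c,C \right)} = C + 2 c$ ($G{\left(c,C \right)} = \left(C + c\right) + c = C + 2 c$)
$E = - \frac{9}{8}$ ($E = - \frac{9}{0 + 2 \cdot 4} = - \frac{9}{0 + 8} = - \frac{9}{8} \approx -1.125$)
$x E + p = 24 \left(- \frac{9}{8}\right) + \frac{131}{3} = -27 + \frac{131}{3} = \frac{50}{3}$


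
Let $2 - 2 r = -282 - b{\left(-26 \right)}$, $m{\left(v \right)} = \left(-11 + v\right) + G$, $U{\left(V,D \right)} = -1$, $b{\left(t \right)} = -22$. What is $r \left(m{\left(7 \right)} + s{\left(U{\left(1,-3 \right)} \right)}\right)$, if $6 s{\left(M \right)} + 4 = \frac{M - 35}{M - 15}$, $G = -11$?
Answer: $- \frac{48077}{24} \approx -2003.2$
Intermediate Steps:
$s{\left(M \right)} = - \frac{2}{3} + \frac{-35 + M}{6 \left(-15 + M\right)}$ ($s{\left(M \right)} = - \frac{2}{3} + \frac{\left(M - 35\right) \frac{1}{M - 15}}{6} = - \frac{2}{3} + \frac{\left(-35 + M\right) \frac{1}{-15 + M}}{6} = - \frac{2}{3} + \frac{\frac{1}{-15 + M} \left(-35 + M\right)}{6} = - \frac{2}{3} + \frac{-35 + M}{6 \left(-15 + M\right)}$)
$m{\left(v \right)} = -22 + v$ ($m{\left(v \right)} = \left(-11 + v\right) - 11 = -22 + v$)
$r = 131$ ($r = 1 - \frac{-282 - -22}{2} = 1 - \frac{-282 + 22}{2} = 1 - -130 = 1 + 130 = 131$)
$r \left(m{\left(7 \right)} + s{\left(U{\left(1,-3 \right)} \right)}\right) = 131 \left(\left(-22 + 7\right) + \frac{25 - -3}{6 \left(-15 - 1\right)}\right) = 131 \left(-15 + \frac{25 + 3}{6 \left(-16\right)}\right) = 131 \left(-15 + \frac{1}{6} \left(- \frac{1}{16}\right) 28\right) = 131 \left(-15 - \frac{7}{24}\right) = 131 \left(- \frac{367}{24}\right) = - \frac{48077}{24}$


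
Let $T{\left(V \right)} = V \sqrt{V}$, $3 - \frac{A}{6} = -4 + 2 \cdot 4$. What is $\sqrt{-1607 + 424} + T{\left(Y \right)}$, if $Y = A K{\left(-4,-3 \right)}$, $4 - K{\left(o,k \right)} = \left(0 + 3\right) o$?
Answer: $i \left(- 384 \sqrt{6} + 13 \sqrt{7}\right) \approx - 906.21 i$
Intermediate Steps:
$K{\left(o,k \right)} = 4 - 3 o$ ($K{\left(o,k \right)} = 4 - \left(0 + 3\right) o = 4 - 3 o$)
$A = -6$ ($A = 18 - 6 \left(-4 + 2 \cdot 4\right) = 18 - 6 \left(-4 + 8\right) = 18 - 24 = -6$)
$Y = -96$ ($Y = - 6 \left(4 - -12\right) = - 6 \left(4 + 12\right) = \left(-6\right) 16 = -96$)
$T{\left(V \right)} = V^{\frac{3}{2}}$
$\sqrt{-1607 + 424} + T{\left(Y \right)} = \sqrt{-1607 + 424} + \left(-96\right)^{\frac{3}{2}} = \sqrt{-1183} - 384 i \sqrt{6} = 13 i \sqrt{7} - 384 i \sqrt{6} = - 384 i \sqrt{6} + 13 i \sqrt{7}$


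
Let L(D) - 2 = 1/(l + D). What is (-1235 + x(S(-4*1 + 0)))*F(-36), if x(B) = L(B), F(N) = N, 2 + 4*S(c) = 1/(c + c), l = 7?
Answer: 1020796/23 ≈ 44382.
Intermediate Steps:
S(c) = -½ + 1/(8*c) (S(c) = -½ + 1/(4*(c + c)) = -½ + 1/(4*((2*c))) = -½ + (1/(2*c))/4 = -½ + 1/(8*c))
L(D) = 2 + 1/(7 + D)
x(B) = (15 + 2*B)/(7 + B)
(-1235 + x(S(-4*1 + 0)))*F(-36) = (-1235 + (15 + 2*((1 - 4*(-4*1 + 0))/(8*(-4*1 + 0))))/(7 + (1 - 4*(-4*1 + 0))/(8*(-4*1 + 0))))*(-36) = (-1235 + (15 + 2*((1 - 4*(-4 + 0))/(8*(-4 + 0))))/(7 + (1 - 4*(-4 + 0))/(8*(-4 + 0))))*(-36) = (-1235 + (15 + 2*((⅛)*(1 - 4*(-4))/(-4)))/(7 + (⅛)*(1 - 4*(-4))/(-4)))*(-36) = (-1235 + (15 + 2*((⅛)*(-¼)*(1 + 16)))/(7 + (⅛)*(-¼)*(1 + 16)))*(-36) = (-1235 + (15 + 2*((⅛)*(-¼)*17))/(7 + (⅛)*(-¼)*17))*(-36) = (-1235 + (15 + 2*(-17/32))/(7 - 17/32))*(-36) = (-1235 + (15 - 17/16)/(207/32))*(-36) = (-1235 + (32/207)*(223/16))*(-36) = (-1235 + 446/207)*(-36) = -255199/207*(-36) = 1020796/23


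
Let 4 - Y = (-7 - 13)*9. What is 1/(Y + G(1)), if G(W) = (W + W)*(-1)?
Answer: 1/182 ≈ 0.0054945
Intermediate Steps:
G(W) = -2*W (G(W) = (2*W)*(-1) = -2*W)
Y = 184 (Y = 4 - (-7 - 13)*9 = 4 - (-20)*9 = 4 - 1*(-180) = 4 + 180 = 184)
1/(Y + G(1)) = 1/(184 - 2*1) = 1/(184 - 2) = 1/182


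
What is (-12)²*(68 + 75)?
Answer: 20592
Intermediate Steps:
(-12)²*(68 + 75) = 144*143 = 20592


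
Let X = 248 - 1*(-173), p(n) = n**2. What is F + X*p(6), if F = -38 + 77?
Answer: 15195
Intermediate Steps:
F = 39
X = 421 (X = 248 + 173 = 421)
F + X*p(6) = 39 + 421*6**2 = 39 + 421*36 = 39 + 15156 = 15195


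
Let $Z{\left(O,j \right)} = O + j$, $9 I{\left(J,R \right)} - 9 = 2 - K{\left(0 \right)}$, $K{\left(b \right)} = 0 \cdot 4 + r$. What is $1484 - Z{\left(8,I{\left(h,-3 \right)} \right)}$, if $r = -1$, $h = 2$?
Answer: $\frac{4424}{3} \approx 1474.7$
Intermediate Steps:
$K{\left(b \right)} = -1$ ($K{\left(b \right)} = 0 \cdot 4 - 1 = 0 - 1 = -1$)
$I{\left(J,R \right)} = \frac{4}{3}$ ($I{\left(J,R \right)} = 1 + \frac{2 - -1}{9} = 1 + \frac{2 + 1}{9} = 1 + \frac{1}{9} \cdot 3 = 1 + \frac{1}{3} = \frac{4}{3}$)
$1484 - Z{\left(8,I{\left(h,-3 \right)} \right)} = 1484 - \left(8 + \frac{4}{3}\right) = 1484 - \frac{28}{3} = \frac{4424}{3}$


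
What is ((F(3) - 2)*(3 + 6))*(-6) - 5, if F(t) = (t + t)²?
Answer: -1841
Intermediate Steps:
F(t) = 4*t² (F(t) = (2*t)² = 4*t²)
((F(3) - 2)*(3 + 6))*(-6) - 5 = ((4*3² - 2)*(3 + 6))*(-6) - 5 = ((4*9 - 2)*9)*(-6) - 5 = ((36 - 2)*9)*(-6) - 5 = (34*9)*(-6) - 5 = 306*(-6) - 5 = -1836 - 5 = -1841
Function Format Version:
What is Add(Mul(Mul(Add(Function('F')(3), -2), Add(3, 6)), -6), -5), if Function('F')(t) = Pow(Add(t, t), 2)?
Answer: -1841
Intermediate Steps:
Function('F')(t) = Mul(4, Pow(t, 2)) (Function('F')(t) = Pow(Mul(2, t), 2) = Mul(4, Pow(t, 2)))
Add(Mul(Mul(Add(Function('F')(3), -2), Add(3, 6)), -6), -5) = Add(Mul(Mul(Add(Mul(4, Pow(3, 2)), -2), Add(3, 6)), -6), -5) = Add(Mul(Mul(Add(Mul(4, 9), -2), 9), -6), -5) = Add(Mul(Mul(Add(36, -2), 9), -6), -5) = Add(Mul(Mul(34, 9), -6), -5) = Add(Mul(306, -6), -5) = Add(-1836, -5) = -1841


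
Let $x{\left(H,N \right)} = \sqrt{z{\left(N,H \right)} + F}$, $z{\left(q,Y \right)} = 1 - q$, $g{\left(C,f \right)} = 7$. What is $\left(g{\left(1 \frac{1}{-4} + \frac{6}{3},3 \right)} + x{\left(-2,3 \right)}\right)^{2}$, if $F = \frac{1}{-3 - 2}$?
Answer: $\frac{\left(35 + i \sqrt{55}\right)^{2}}{25} \approx 46.8 + 20.765 i$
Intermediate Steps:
$F = - \frac{1}{5}$ ($F = \frac{1}{-5} = - \frac{1}{5} \approx -0.2$)
$x{\left(H,N \right)} = \sqrt{\frac{4}{5} - N}$ ($x{\left(H,N \right)} = \sqrt{\left(1 - N\right) - \frac{1}{5}} = \sqrt{\frac{4}{5} - N}$)
$\left(g{\left(1 \frac{1}{-4} + \frac{6}{3},3 \right)} + x{\left(-2,3 \right)}\right)^{2} = \left(7 + \frac{\sqrt{20 - 75}}{5}\right)^{2} = \left(7 + \frac{\sqrt{-55}}{5}\right)^{2} = \left(7 + \frac{i \sqrt{55}}{5}\right)^{2}$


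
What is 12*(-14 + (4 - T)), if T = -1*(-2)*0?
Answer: -120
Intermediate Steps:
T = 0 (T = 2*0 = 0)
12*(-14 + (4 - T)) = 12*(-14 + (4 - 1*0)) = 12*(-14 + (4 + 0)) = 12*(-14 + 4) = 12*(-10) = -120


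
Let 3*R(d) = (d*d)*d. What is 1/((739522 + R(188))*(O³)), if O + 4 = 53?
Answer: 3/1042751087462 ≈ 2.8770e-12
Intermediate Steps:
R(d) = d³/3 (R(d) = ((d*d)*d)/3 = (d²*d)/3 = d³/3)
O = 49 (O = -4 + 53 = 49)
1/((739522 + R(188))*(O³)) = 1/((739522 + (⅓)*188³)*(49³)) = 1/((739522 + (⅓)*6644672)*117649) = (1/117649)/(739522 + 6644672/3) = (1/117649)/(8863238/3) = (3/8863238)*(1/117649) = 3/1042751087462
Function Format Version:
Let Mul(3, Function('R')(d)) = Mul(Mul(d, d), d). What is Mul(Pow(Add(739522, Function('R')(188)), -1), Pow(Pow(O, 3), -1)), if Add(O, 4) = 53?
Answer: Rational(3, 1042751087462) ≈ 2.8770e-12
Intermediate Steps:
Function('R')(d) = Mul(Rational(1, 3), Pow(d, 3)) (Function('R')(d) = Mul(Rational(1, 3), Mul(Mul(d, d), d)) = Mul(Rational(1, 3), Mul(Pow(d, 2), d)) = Mul(Rational(1, 3), Pow(d, 3)))
O = 49 (O = Add(-4, 53) = 49)
Mul(Pow(Add(739522, Function('R')(188)), -1), Pow(Pow(O, 3), -1)) = Mul(Pow(Add(739522, Mul(Rational(1, 3), Pow(188, 3))), -1), Pow(Pow(49, 3), -1)) = Mul(Pow(Add(739522, Mul(Rational(1, 3), 6644672)), -1), Pow(117649, -1)) = Mul(Pow(Add(739522, Rational(6644672, 3)), -1), Rational(1, 117649)) = Mul(Pow(Rational(8863238, 3), -1), Rational(1, 117649)) = Mul(Rational(3, 8863238), Rational(1, 117649)) = Rational(3, 1042751087462)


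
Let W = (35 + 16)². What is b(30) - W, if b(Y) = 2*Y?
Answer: -2541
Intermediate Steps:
W = 2601 (W = 51² = 2601)
b(30) - W = 2*30 - 1*2601 = 60 - 2601 = -2541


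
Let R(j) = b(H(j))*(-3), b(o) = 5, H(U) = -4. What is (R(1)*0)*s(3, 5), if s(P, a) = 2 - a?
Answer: 0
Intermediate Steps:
R(j) = -15 (R(j) = 5*(-3) = -15)
(R(1)*0)*s(3, 5) = (-15*0)*(2 - 1*5) = 0*(2 - 5) = 0*(-3) = 0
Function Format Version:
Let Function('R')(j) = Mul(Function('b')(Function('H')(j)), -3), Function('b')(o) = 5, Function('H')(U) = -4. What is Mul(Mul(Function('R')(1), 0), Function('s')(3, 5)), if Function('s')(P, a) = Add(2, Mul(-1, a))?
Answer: 0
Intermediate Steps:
Function('R')(j) = -15 (Function('R')(j) = Mul(5, -3) = -15)
Mul(Mul(Function('R')(1), 0), Function('s')(3, 5)) = Mul(Mul(-15, 0), Add(2, Mul(-1, 5))) = Mul(0, Add(2, -5)) = Mul(0, -3) = 0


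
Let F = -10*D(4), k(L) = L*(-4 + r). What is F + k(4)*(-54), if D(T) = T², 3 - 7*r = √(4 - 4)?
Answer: 4280/7 ≈ 611.43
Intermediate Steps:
r = 3/7 (r = 3/7 - √(4 - 4)/7 = 3/7 - √0/7 = 3/7 - ⅐*0 = 3/7 + 0 = 3/7 ≈ 0.42857)
k(L) = -25*L/7 (k(L) = L*(-4 + 3/7) = L*(-25/7) = -25*L/7)
F = -160 (F = -10*4² = -10*16 = -160)
F + k(4)*(-54) = -160 - 25/7*4*(-54) = -160 - 100/7*(-54) = -160 + 5400/7 = 4280/7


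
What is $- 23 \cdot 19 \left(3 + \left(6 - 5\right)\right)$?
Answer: $-1748$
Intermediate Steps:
$- 23 \cdot 19 \left(3 + \left(6 - 5\right)\right) = - 23 \cdot 19 \left(3 + 1\right) = - 23 \cdot 19 \cdot 4 = \left(-23\right) 76 = -1748$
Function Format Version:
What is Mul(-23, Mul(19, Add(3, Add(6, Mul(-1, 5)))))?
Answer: -1748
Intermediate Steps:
Mul(-23, Mul(19, Add(3, Add(6, Mul(-1, 5))))) = Mul(-23, Mul(19, Add(3, Add(6, -5)))) = Mul(-23, Mul(19, Add(3, 1))) = Mul(-23, Mul(19, 4)) = Mul(-23, 76) = -1748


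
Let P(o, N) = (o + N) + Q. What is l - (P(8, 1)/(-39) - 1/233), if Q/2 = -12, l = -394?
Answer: -1194578/3029 ≈ -394.38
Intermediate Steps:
Q = -24 (Q = 2*(-12) = -24)
P(o, N) = -24 + N + o (P(o, N) = (o + N) - 24 = (N + o) - 24 = -24 + N + o)
l - (P(8, 1)/(-39) - 1/233) = -394 - ((-24 + 1 + 8)/(-39) - 1/233) = -394 - (-15*(-1/39) - 1*1/233) = -394 - (5/13 - 1/233) = -394 - 1*1152/3029 = -394 - 1152/3029 = -1194578/3029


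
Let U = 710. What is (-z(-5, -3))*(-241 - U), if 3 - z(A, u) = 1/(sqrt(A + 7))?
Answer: 2853 - 951*sqrt(2)/2 ≈ 2180.5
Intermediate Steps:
z(A, u) = 3 - 1/sqrt(7 + A) (z(A, u) = 3 - 1/(sqrt(A + 7)) = 3 - 1/(sqrt(7 + A)) = 3 - 1/sqrt(7 + A))
(-z(-5, -3))*(-241 - U) = (-(3 - 1/sqrt(7 - 5)))*(-241 - 1*710) = (-(3 - 1/sqrt(2)))*(-241 - 710) = -(3 - sqrt(2)/2)*(-951) = (-3 + sqrt(2)/2)*(-951) = 2853 - 951*sqrt(2)/2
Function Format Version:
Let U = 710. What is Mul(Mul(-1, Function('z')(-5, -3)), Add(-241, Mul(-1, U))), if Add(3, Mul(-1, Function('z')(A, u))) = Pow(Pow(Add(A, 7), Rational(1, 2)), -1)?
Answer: Add(2853, Mul(Rational(-951, 2), Pow(2, Rational(1, 2)))) ≈ 2180.5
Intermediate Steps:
Function('z')(A, u) = Add(3, Mul(-1, Pow(Add(7, A), Rational(-1, 2)))) (Function('z')(A, u) = Add(3, Mul(-1, Pow(Pow(Add(A, 7), Rational(1, 2)), -1))) = Add(3, Mul(-1, Pow(Pow(Add(7, A), Rational(1, 2)), -1))) = Add(3, Mul(-1, Pow(Add(7, A), Rational(-1, 2)))))
Mul(Mul(-1, Function('z')(-5, -3)), Add(-241, Mul(-1, U))) = Mul(Mul(-1, Add(3, Mul(-1, Pow(Add(7, -5), Rational(-1, 2))))), Add(-241, Mul(-1, 710))) = Mul(Mul(-1, Add(3, Mul(-1, Pow(2, Rational(-1, 2))))), Add(-241, -710)) = Mul(Mul(-1, Add(3, Mul(-1, Mul(Rational(1, 2), Pow(2, Rational(1, 2)))))), -951) = Mul(Mul(-1, Add(3, Mul(Rational(-1, 2), Pow(2, Rational(1, 2))))), -951) = Mul(Add(-3, Mul(Rational(1, 2), Pow(2, Rational(1, 2)))), -951) = Add(2853, Mul(Rational(-951, 2), Pow(2, Rational(1, 2))))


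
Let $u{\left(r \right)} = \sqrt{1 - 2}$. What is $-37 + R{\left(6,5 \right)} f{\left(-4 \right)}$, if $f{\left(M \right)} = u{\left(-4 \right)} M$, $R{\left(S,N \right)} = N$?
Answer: $-37 - 20 i \approx -37.0 - 20.0 i$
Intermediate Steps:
$u{\left(r \right)} = i$ ($u{\left(r \right)} = \sqrt{-1} = i$)
$f{\left(M \right)} = i M$
$-37 + R{\left(6,5 \right)} f{\left(-4 \right)} = -37 + 5 i \left(-4\right) = -37 + 5 \left(- 4 i\right) = -37 - 20 i$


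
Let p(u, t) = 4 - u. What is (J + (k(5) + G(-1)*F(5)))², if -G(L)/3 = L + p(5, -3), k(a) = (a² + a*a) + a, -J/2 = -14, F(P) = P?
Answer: 12769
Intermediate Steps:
J = 28 (J = -2*(-14) = 28)
k(a) = a + 2*a² (k(a) = (a² + a²) + a = 2*a² + a = a + 2*a²)
G(L) = 3 - 3*L (G(L) = -3*(L + (4 - 1*5)) = -3*(L + (4 - 5)) = -3*(L - 1) = -3*(-1 + L) = 3 - 3*L)
(J + (k(5) + G(-1)*F(5)))² = (28 + (5*(1 + 2*5) + (3 - 3*(-1))*5))² = (28 + (5*(1 + 10) + (3 + 3)*5))² = (28 + (5*11 + 6*5))² = (28 + (55 + 30))² = (28 + 85)² = 113² = 12769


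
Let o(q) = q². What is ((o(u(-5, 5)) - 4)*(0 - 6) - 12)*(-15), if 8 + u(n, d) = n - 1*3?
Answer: 22860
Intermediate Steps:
u(n, d) = -11 + n (u(n, d) = -8 + (n - 1*3) = -8 + (n - 3) = -8 + (-3 + n) = -11 + n)
((o(u(-5, 5)) - 4)*(0 - 6) - 12)*(-15) = (((-11 - 5)² - 4)*(0 - 6) - 12)*(-15) = (((-16)² - 4)*(-6) - 12)*(-15) = ((256 - 4)*(-6) - 12)*(-15) = (252*(-6) - 12)*(-15) = (-1512 - 12)*(-15) = -1524*(-15) = 22860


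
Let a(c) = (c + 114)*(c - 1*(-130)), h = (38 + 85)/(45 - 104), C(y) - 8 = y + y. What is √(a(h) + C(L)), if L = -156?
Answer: √48774617/59 ≈ 118.37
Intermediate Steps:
C(y) = 8 + 2*y (C(y) = 8 + (y + y) = 8 + 2*y)
h = -123/59 (h = 123/(-59) = 123*(-1/59) = -123/59 ≈ -2.0847)
a(c) = (114 + c)*(130 + c) (a(c) = (114 + c)*(c + 130) = (114 + c)*(130 + c))
√(a(h) + C(L)) = √((14820 + (-123/59)² + 244*(-123/59)) + (8 + 2*(-156))) = √((14820 + 15129/3481 - 30012/59) + (8 - 312)) = √(49832841/3481 - 304) = √(48774617/3481) = √48774617/59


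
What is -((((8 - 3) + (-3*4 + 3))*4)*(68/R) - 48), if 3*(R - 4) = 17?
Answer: 4656/29 ≈ 160.55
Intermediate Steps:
R = 29/3 (R = 4 + (1/3)*17 = 4 + 17/3 = 29/3 ≈ 9.6667)
-((((8 - 3) + (-3*4 + 3))*4)*(68/R) - 48) = -((((8 - 3) + (-3*4 + 3))*4)*(68/(29/3)) - 48) = -(((5 + (-12 + 3))*4)*(68*(3/29)) - 48) = -(((5 - 9)*4)*(204/29) - 48) = -(-4*4*(204/29) - 48) = -(-16*204/29 - 48) = -(-3264/29 - 48) = -1*(-4656/29) = 4656/29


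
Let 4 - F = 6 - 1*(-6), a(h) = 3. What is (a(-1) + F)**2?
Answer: 25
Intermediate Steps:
F = -8 (F = 4 - (6 - 1*(-6)) = 4 - (6 + 6) = 4 - 1*12 = 4 - 12 = -8)
(a(-1) + F)**2 = (3 - 8)**2 = (-5)**2 = 25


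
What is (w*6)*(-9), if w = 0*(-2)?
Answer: 0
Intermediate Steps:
w = 0
(w*6)*(-9) = (0*6)*(-9) = 0*(-9) = 0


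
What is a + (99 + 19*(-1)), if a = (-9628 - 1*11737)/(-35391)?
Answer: 2852645/35391 ≈ 80.604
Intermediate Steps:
a = 21365/35391 (a = (-9628 - 11737)*(-1/35391) = -21365*(-1/35391) = 21365/35391 ≈ 0.60368)
a + (99 + 19*(-1)) = 21365/35391 + (99 + 19*(-1)) = 21365/35391 + (99 - 19) = 21365/35391 + 80 = 2852645/35391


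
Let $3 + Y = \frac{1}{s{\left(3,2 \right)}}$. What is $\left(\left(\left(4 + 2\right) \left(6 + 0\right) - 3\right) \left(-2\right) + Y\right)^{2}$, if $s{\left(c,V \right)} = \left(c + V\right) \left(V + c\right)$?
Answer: $\frac{2972176}{625} \approx 4755.5$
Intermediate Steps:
$s{\left(c,V \right)} = \left(V + c\right)^{2}$ ($s{\left(c,V \right)} = \left(V + c\right) \left(V + c\right) = \left(V + c\right)^{2}$)
$Y = - \frac{74}{25}$ ($Y = -3 + \frac{1}{\left(2 + 3\right)^{2}} = -3 + \frac{1}{5^{2}} = -3 + \frac{1}{25} = - \frac{74}{25} \approx -2.96$)
$\left(\left(\left(4 + 2\right) \left(6 + 0\right) - 3\right) \left(-2\right) + Y\right)^{2} = \left(\left(\left(4 + 2\right) \left(6 + 0\right) - 3\right) \left(-2\right) - \frac{74}{25}\right)^{2} = \left(\left(6 \cdot 6 - 3\right) \left(-2\right) - \frac{74}{25}\right)^{2} = \left(\left(36 - 3\right) \left(-2\right) - \frac{74}{25}\right)^{2} = \left(33 \left(-2\right) - \frac{74}{25}\right)^{2} = \left(-66 - \frac{74}{25}\right)^{2} = \left(- \frac{1724}{25}\right)^{2} = \frac{2972176}{625}$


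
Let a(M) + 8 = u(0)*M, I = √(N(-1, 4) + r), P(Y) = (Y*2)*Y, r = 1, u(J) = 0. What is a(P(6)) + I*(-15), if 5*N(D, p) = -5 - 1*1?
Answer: -8 - 3*I*√5 ≈ -8.0 - 6.7082*I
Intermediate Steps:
P(Y) = 2*Y² (P(Y) = (2*Y)*Y = 2*Y²)
N(D, p) = -6/5 (N(D, p) = (-5 - 1*1)/5 = (-5 - 1)/5 = (⅕)*(-6) = -6/5)
I = I*√5/5 (I = √(-6/5 + 1) = √(-⅕) = I*√5/5 ≈ 0.44721*I)
a(M) = -8 (a(M) = -8 + 0*M = -8 + 0 = -8)
a(P(6)) + I*(-15) = -8 + (I*√5/5)*(-15) = -8 - 3*I*√5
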